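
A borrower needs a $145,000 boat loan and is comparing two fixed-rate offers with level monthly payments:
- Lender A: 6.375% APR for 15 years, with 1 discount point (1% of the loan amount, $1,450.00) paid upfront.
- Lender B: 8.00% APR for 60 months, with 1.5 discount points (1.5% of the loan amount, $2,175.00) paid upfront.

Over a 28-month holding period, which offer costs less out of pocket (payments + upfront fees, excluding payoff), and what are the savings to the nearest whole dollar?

Lender A by $47,959

Lender A: at 6.375% the monthly rate is 0.0053125, so the payment is 145,000 × 0.0053125 / (1 − 1.0053125^−180) = $1,253.16.
Lender B: monthly rate = 8%/12 = 0.0066667; payment = 145,000 × 0.0066667 / (1 − (1+0.0066667)^−60) = $2,940.08.
Over 28 months: Lender A costs 28 × $1,253.16 + $1,450.00 = $36,538.48; Lender B costs 28 × $2,940.08 + $2,175.00 = $84,497.24.
Lender A is cheaper by $84,497.24 − $36,538.48 = $47,958.76.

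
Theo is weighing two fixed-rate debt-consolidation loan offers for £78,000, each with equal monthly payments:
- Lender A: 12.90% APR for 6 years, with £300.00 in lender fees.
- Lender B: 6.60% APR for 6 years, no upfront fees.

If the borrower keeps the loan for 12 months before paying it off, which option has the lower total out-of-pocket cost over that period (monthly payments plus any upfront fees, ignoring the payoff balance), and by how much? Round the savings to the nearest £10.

Lender A: at 12.90% the monthly rate is 0.0107500, so the payment is 78,000 × 0.0107500 / (1 − 1.0107500^−72) = £1,561.67.
Lender B: monthly rate = 6.6%/12 = 0.0055000; payment = 78,000 × 0.0055000 / (1 − (1+0.0055000)^−72) = £1,314.89.
Over 12 months: Lender A costs 12 × £1,561.67 + £300.00 = £19,040.04; Lender B costs 12 × £1,314.89 = £15,778.68.
Lender B is cheaper by £19,040.04 − £15,778.68 = £3,261.36.

Lender B by £3,260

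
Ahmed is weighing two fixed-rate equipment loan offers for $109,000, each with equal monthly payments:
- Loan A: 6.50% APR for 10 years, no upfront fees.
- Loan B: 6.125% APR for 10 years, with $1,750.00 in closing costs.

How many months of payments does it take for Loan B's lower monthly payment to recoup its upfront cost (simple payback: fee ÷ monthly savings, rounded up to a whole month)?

85 months

Loan A: monthly rate = 6.5%/12 = 0.0054167; payment = 109,000 × 0.0054167 / (1 − (1+0.0054167)^−120) = $1,237.67.
Loan B: at 6.125% the monthly rate is 0.0051042, so the payment is 109,000 × 0.0051042 / (1 − 1.0051042^−120) = $1,216.98.
Monthly savings = $1,237.67 − $1,216.98 = $20.69.
Break-even = $1,750.00 / $20.69 = 84.58 → 85 months.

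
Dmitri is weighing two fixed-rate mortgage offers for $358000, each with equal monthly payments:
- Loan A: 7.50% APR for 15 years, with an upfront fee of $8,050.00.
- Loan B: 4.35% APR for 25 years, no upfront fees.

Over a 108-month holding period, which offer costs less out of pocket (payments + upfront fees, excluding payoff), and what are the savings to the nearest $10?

Loan A: at 7.50% the monthly rate is 0.0062500, so the payment is 358,000 × 0.0062500 / (1 − 1.0062500^−180) = $3,318.70.
Loan B: at 4.35% the monthly rate is 0.0036250, so the payment is 358,000 × 0.0036250 / (1 − 1.0036250^−300) = $1,959.52.
Over 108 months: Loan A costs 108 × $3,318.70 + $8,050.00 = $366,469.60; Loan B costs 108 × $1,959.52 = $211,628.16.
Loan B is cheaper by $366,469.60 − $211,628.16 = $154,841.44.

Loan B by $154,840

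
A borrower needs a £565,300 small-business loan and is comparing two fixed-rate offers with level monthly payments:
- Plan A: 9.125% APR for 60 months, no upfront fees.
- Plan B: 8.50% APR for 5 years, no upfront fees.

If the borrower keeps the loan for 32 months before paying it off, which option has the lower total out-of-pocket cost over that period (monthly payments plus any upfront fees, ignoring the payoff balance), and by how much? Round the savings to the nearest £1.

Plan A: monthly rate = 9.125%/12 = 0.0076042; payment = 565,300 × 0.0076042 / (1 − (1+0.0076042)^−60) = £11,769.02.
Plan B: monthly rate = 8.5%/12 = 0.0070833; payment = 565,300 × 0.0070833 / (1 − (1+0.0070833)^−60) = £11,598.00.
Over 32 months: Plan A costs 32 × £11,769.02 = £376,608.64; Plan B costs 32 × £11,598.00 = £371,136.00.
Plan B is cheaper by £376,608.64 − £371,136.00 = £5,472.64.

Plan B by £5,473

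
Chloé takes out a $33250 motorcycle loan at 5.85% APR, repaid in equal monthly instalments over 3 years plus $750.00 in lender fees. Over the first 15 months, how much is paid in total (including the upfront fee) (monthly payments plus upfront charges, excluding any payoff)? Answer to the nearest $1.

Monthly rate = 5.85%/12 = 0.0048750; payment = 33,250 × 0.0048750 / (1 − (1+0.0048750)^−36) = $1,009.27.
Total outlay = 15 × $1,009.27 + $750.00 = $15,889.05.

$15,889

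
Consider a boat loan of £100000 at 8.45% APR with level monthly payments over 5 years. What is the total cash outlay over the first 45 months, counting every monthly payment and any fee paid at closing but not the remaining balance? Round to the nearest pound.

£92,216

Monthly rate = 8.45%/12 = 0.0070417; payment = 100,000 × 0.0070417 / (1 − (1+0.0070417)^−60) = £2,049.24.
Total outlay = 45 × £2,049.24 = £92,215.80.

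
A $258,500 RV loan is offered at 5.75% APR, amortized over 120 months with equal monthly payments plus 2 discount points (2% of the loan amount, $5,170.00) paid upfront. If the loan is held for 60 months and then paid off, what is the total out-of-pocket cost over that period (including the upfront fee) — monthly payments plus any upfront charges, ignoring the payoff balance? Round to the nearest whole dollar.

$175,422

Monthly rate = 5.75%/12 = 0.0047917; payment = 258,500 × 0.0047917 / (1 − (1+0.0047917)^−120) = $2,837.53.
Total outlay = 60 × $2,837.53 + $5,170.00 = $175,421.80.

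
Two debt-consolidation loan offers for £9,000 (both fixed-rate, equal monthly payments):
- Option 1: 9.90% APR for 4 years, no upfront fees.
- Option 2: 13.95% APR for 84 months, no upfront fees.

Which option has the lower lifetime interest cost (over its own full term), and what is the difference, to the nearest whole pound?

Option 1: at 9.90% the monthly rate is 0.0082500, so the payment is 9,000 × 0.0082500 / (1 − 1.0082500^−48) = £227.83.
Total interest on Option 1 = 48 × £227.83 − £9,000 = £1,935.84.
Option 2: at 13.95% the monthly rate is 0.0116250, so the payment is 9,000 × 0.0116250 / (1 − 1.0116250^−84) = £168.41.
Total interest on Option 2 = 84 × £168.41 − £9,000 = £5,146.44.
Option 1 is lower by £3,210.60.

Option 1 by £3,211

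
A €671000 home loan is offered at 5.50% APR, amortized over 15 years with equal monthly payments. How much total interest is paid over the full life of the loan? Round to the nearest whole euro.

At 5.50% the monthly rate is 0.0045833, so the payment is 671,000 × 0.0045833 / (1 − 1.0045833^−180) = €5,482.63.
Total paid = 180 × €5,482.63 = €986,873.40; interest = €986,873.40 − €671,000 = €315,873.40.

€315,873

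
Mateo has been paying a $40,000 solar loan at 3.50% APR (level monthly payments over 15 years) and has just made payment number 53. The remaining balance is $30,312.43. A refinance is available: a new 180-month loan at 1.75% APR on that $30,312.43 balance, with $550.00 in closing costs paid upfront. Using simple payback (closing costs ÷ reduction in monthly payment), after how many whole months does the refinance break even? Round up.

Current payment = 40,000 × 3.5%/12 / (1 − (1+0.0029167)^−180) = $285.95.
Refinanced payment = 30,312.43 × 0.0014583 / (1 − (1+0.0014583)^−180) = $191.59.
Monthly savings = $285.95 − $191.59 = $94.36.
Break-even = $550.00 / $94.36 = 5.83 → 6 months.

6 months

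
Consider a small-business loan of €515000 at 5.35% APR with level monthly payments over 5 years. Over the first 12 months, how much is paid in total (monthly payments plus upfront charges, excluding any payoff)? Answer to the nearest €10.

€117,620

At 5.35% the monthly rate is 0.0044583, so the payment is 515,000 × 0.0044583 / (1 − 1.0044583^−60) = €9,801.48.
Total outlay = 12 × €9,801.48 = €117,617.76.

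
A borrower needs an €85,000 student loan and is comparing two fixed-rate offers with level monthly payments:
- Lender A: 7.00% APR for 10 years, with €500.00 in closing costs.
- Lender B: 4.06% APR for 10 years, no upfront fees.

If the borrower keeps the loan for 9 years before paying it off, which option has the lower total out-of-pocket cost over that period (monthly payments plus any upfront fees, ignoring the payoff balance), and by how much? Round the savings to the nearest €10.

Lender A: monthly rate = 7%/12 = 0.0058333; payment = 85,000 × 0.0058333 / (1 − (1+0.0058333)^−120) = €986.92.
Lender B: at 4.06% the monthly rate is 0.0033833, so the payment is 85,000 × 0.0033833 / (1 − 1.0033833^−120) = €863.01.
Over 108 months: Lender A costs 108 × €986.92 + €500.00 = €107,087.36; Lender B costs 108 × €863.01 = €93,205.08.
Lender B is cheaper by €107,087.36 − €93,205.08 = €13,882.28.

Lender B by €13,880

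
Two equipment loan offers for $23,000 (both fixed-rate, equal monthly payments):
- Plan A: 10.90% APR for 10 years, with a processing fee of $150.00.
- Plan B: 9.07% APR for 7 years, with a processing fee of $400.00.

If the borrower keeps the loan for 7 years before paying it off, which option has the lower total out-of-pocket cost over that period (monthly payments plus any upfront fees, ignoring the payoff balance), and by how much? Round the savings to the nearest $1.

Plan A by $4,899

Plan A: monthly rate = 10.9%/12 = 0.0090833; payment = 23,000 × 0.0090833 / (1 − (1+0.0090833)^−120) = $315.52.
Plan B: monthly rate = 9.07%/12 = 0.0075583; payment = 23,000 × 0.0075583 / (1 − (1+0.0075583)^−84) = $370.87.
Over 84 months: Plan A costs 84 × $315.52 + $150.00 = $26,653.68; Plan B costs 84 × $370.87 + $400.00 = $31,553.08.
Plan A is cheaper by $31,553.08 − $26,653.68 = $4,899.40.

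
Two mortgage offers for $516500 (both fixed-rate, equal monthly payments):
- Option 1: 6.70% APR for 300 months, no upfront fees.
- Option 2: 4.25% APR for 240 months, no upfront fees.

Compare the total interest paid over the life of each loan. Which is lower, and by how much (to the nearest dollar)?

Option 1: at 6.70% the monthly rate is 0.0055833, so the payment is 516,500 × 0.0055833 / (1 − 1.0055833^−300) = $3,552.27.
Total interest on Option 1 = 300 × $3,552.27 − $516,500 = $549,181.00.
Option 2: at 4.25% the monthly rate is 0.0035417, so the payment is 516,500 × 0.0035417 / (1 − 1.0035417^−240) = $3,198.35.
Total interest on Option 2 = 240 × $3,198.35 − $516,500 = $251,104.00.
Option 2 is lower by $298,077.00.

Option 2 by $298,077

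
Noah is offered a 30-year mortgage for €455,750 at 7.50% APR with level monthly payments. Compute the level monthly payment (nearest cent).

Monthly rate = 7.5%/12 = 0.0062500; payment = 455,750 × 0.0062500 / (1 − (1+0.0062500)^−360) = €3,186.67.

€3,186.67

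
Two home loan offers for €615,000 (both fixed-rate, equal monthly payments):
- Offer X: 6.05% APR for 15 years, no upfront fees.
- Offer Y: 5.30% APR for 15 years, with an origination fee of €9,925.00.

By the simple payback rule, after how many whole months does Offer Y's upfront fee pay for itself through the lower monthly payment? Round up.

Offer X: at 6.05% the monthly rate is 0.0050417, so the payment is 615,000 × 0.0050417 / (1 − 1.0050417^−180) = €5,206.35.
Offer Y: monthly rate = 5.3%/12 = 0.0044167; payment = 615,000 × 0.0044167 / (1 − (1+0.0044167)^−180) = €4,960.03.
Monthly savings = €5,206.35 − €4,960.03 = €246.32.
Break-even = €9,925.00 / €246.32 = 40.29 → 41 months.

41 months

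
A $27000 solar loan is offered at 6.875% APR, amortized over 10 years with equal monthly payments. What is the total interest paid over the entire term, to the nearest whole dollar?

Monthly rate = 6.875%/12 = 0.0057292; payment = 27,000 × 0.0057292 / (1 − (1+0.0057292)^−120) = $311.76.
Total paid = 120 × $311.76 = $37,411.20; interest = $37,411.20 − $27,000 = $10,411.20.

$10,411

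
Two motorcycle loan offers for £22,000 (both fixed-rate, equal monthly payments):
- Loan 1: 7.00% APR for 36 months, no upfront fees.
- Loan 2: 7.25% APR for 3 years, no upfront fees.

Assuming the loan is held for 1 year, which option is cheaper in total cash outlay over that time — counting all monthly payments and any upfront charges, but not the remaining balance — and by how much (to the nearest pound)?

Loan 1 by £30

Loan 1: at 7.00% the monthly rate is 0.0058333, so the payment is 22,000 × 0.0058333 / (1 − 1.0058333^−36) = £679.30.
Loan 2: monthly rate = 7.25%/12 = 0.0060417; payment = 22,000 × 0.0060417 / (1 − (1+0.0060417)^−36) = £681.81.
Over 12 months: Loan 1 costs 12 × £679.30 = £8,151.60; Loan 2 costs 12 × £681.81 = £8,181.72.
Loan 1 is cheaper by £8,181.72 − £8,151.60 = £30.12.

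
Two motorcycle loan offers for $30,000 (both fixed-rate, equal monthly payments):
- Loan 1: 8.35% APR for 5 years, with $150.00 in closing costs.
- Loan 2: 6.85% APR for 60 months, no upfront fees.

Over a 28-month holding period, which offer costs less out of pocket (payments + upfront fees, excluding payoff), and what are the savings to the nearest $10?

Loan 1: at 8.35% the monthly rate is 0.0069583, so the payment is 30,000 × 0.0069583 / (1 − 1.0069583^−60) = $613.33.
Loan 2: at 6.85% the monthly rate is 0.0057083, so the payment is 30,000 × 0.0057083 / (1 − 1.0057083^−60) = $591.92.
Over 28 months: Loan 1 costs 28 × $613.33 + $150.00 = $17,323.24; Loan 2 costs 28 × $591.92 = $16,573.76.
Loan 2 is cheaper by $17,323.24 − $16,573.76 = $749.48.

Loan 2 by $750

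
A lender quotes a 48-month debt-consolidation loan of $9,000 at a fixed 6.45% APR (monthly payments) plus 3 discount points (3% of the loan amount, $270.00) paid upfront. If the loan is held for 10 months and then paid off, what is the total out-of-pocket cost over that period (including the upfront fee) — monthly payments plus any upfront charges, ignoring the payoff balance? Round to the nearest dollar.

Monthly rate = 6.45%/12 = 0.0053750; payment = 9,000 × 0.0053750 / (1 − (1+0.0053750)^−48) = $213.23.
Total outlay = 10 × $213.23 + $270.00 = $2,402.30.

$2,402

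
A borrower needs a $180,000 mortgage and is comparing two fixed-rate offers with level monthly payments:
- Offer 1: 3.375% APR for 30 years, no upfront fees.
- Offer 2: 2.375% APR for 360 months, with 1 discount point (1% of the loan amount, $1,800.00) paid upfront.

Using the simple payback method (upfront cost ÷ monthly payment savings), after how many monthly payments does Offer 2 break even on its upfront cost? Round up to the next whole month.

19 months

Offer 1: monthly rate = 3.375%/12 = 0.0028125; payment = 180,000 × 0.0028125 / (1 − (1+0.0028125)^−360) = $795.77.
Offer 2: at 2.375% the monthly rate is 0.0019792, so the payment is 180,000 × 0.0019792 / (1 − 1.0019792^−360) = $699.57.
Monthly savings = $795.77 − $699.57 = $96.20.
Break-even = $1,800.00 / $96.20 = 18.71 → 19 months.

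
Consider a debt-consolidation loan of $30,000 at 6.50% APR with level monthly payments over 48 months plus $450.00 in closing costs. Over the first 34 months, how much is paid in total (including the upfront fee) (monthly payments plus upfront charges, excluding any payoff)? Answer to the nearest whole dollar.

Monthly rate = 6.5%/12 = 0.0054167; payment = 30,000 × 0.0054167 / (1 − (1+0.0054167)^−48) = $711.45.
Total outlay = 34 × $711.45 + $450.00 = $24,639.30.

$24,639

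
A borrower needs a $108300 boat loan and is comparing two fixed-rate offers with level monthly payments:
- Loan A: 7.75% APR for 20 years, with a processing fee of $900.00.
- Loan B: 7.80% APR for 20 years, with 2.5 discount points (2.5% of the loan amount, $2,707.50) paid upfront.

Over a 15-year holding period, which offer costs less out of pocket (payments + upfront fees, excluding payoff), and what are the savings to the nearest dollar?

Loan A: monthly rate = 7.75%/12 = 0.0064583; payment = 108,300 × 0.0064583 / (1 − (1+0.0064583)^−240) = $889.09.
Loan B: at 7.80% the monthly rate is 0.0065000, so the payment is 108,300 × 0.0065000 / (1 − 1.0065000^−240) = $892.43.
Over 180 months: Loan A costs 180 × $889.09 + $900.00 = $160,936.20; Loan B costs 180 × $892.43 + $2,707.50 = $163,344.90.
Loan A is cheaper by $163,344.90 − $160,936.20 = $2,408.70.

Loan A by $2,409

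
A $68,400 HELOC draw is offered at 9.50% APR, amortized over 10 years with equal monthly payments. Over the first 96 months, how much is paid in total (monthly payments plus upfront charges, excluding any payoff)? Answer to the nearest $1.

At 9.50% the monthly rate is 0.0079167, so the payment is 68,400 × 0.0079167 / (1 − 1.0079167^−120) = $885.08.
Total outlay = 96 × $885.08 = $84,967.68.

$84,968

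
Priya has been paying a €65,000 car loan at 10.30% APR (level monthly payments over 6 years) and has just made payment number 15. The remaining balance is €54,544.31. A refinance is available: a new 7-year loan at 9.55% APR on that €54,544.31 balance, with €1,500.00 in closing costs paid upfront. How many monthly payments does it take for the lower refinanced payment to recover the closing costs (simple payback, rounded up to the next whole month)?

5 months

Current payment = 65,000 × 10.3%/12 / (1 − (1+0.0085833)^−72) = €1,214.04.
Refinanced payment = 54,544.31 × 0.0079583 / (1 − (1+0.0079583)^−84) = €892.87.
Monthly savings = €1,214.04 − €892.87 = €321.17.
Break-even = €1,500.00 / €321.17 = 4.67 → 5 months.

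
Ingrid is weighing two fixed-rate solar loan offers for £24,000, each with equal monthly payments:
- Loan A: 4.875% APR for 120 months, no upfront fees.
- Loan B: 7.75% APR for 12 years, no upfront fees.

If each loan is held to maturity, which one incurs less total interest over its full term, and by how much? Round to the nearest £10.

Loan A by £6,570

Loan A: monthly rate = 4.875%/12 = 0.0040625; payment = 24,000 × 0.0040625 / (1 − (1+0.0040625)^−120) = £253.09.
Total interest on Loan A = 120 × £253.09 − £24,000 = £6,370.80.
Loan B: at 7.75% the monthly rate is 0.0064583, so the payment is 24,000 × 0.0064583 / (1 − 1.0064583^−144) = £256.51.
Total interest on Loan B = 144 × £256.51 − £24,000 = £12,937.44.
Loan A is lower by £6,566.64.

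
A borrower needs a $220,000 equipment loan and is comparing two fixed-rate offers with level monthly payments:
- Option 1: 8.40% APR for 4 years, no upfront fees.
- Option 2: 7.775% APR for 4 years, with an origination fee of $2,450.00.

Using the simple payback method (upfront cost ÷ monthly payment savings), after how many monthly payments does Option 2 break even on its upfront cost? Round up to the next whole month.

38 months

Option 1: at 8.40% the monthly rate is 0.0070000, so the payment is 220,000 × 0.0070000 / (1 − 1.0070000^−48) = $5,412.25.
Option 2: monthly rate = 7.775%/12 = 0.0064792; payment = 220,000 × 0.0064792 / (1 − (1+0.0064792)^−48) = $5,347.64.
Monthly savings = $5,412.25 − $5,347.64 = $64.61.
Break-even = $2,450.00 / $64.61 = 37.92 → 38 months.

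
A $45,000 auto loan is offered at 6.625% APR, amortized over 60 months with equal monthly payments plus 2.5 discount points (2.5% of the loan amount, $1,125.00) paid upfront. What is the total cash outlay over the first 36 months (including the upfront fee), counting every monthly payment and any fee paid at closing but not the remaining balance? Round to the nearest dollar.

Monthly rate = 6.625%/12 = 0.0055208; payment = 45,000 × 0.0055208 / (1 − (1+0.0055208)^−60) = $883.11.
Total outlay = 36 × $883.11 + $1,125.00 = $32,916.96.

$32,917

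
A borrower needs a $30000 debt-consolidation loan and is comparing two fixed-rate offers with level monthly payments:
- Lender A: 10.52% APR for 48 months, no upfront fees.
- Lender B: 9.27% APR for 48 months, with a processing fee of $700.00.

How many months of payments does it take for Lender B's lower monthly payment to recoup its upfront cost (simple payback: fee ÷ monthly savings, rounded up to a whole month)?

39 months

Lender A: monthly rate = 10.52%/12 = 0.0087667; payment = 30,000 × 0.0087667 / (1 − (1+0.0087667)^−48) = $768.39.
Lender B: at 9.27% the monthly rate is 0.0077250, so the payment is 30,000 × 0.0077250 / (1 − 1.0077250^−48) = $750.40.
Monthly savings = $768.39 − $750.40 = $17.99.
Break-even = $700.00 / $17.99 = 38.91 → 39 months.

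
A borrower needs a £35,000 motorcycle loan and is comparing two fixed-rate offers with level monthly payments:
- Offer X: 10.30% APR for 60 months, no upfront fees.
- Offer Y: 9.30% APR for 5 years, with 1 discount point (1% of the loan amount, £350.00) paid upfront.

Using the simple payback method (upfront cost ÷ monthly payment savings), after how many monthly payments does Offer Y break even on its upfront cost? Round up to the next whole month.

Offer X: monthly rate = 10.3%/12 = 0.0085833; payment = 35,000 × 0.0085833 / (1 − (1+0.0085833)^−60) = £748.82.
Offer Y: at 9.30% the monthly rate is 0.0077500, so the payment is 35,000 × 0.0077500 / (1 − 1.0077500^−60) = £731.65.
Monthly savings = £748.82 − £731.65 = £17.17.
Break-even = £350.00 / £17.17 = 20.38 → 21 months.

21 months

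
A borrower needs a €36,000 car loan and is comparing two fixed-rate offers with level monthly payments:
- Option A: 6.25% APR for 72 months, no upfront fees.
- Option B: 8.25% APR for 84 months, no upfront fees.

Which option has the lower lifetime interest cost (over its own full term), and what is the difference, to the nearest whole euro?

Option A by €4,247

Option A: at 6.25% the monthly rate is 0.0052083, so the payment is 36,000 × 0.0052083 / (1 − 1.0052083^−72) = €600.88.
Total interest on Option A = 72 × €600.88 − €36,000 = €7,263.36.
Option B: at 8.25% the monthly rate is 0.0068750, so the payment is 36,000 × 0.0068750 / (1 − 1.0068750^−84) = €565.60.
Total interest on Option B = 84 × €565.60 − €36,000 = €11,510.40.
Option A is lower by €4,247.04.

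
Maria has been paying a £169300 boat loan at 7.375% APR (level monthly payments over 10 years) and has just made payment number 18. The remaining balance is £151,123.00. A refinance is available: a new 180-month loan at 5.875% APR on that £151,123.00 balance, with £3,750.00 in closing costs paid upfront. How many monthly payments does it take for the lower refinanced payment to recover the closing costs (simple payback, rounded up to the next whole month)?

6 months

Current payment = 169,300 × 7.375%/12 / (1 − (1+0.0061458)^−120) = £1,998.59.
Refinanced payment = 151,123.00 × 0.0048958 / (1 − (1+0.0048958)^−180) = £1,265.08.
Monthly savings = £1,998.59 − £1,265.08 = £733.51.
Break-even = £3,750.00 / £733.51 = 5.11 → 6 months.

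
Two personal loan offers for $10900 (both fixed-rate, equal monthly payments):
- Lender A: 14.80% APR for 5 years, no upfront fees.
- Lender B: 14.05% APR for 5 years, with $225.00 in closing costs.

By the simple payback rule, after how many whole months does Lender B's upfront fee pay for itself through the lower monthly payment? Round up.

53 months

Lender A: at 14.80% the monthly rate is 0.0123333, so the payment is 10,900 × 0.0123333 / (1 − 1.0123333^−60) = $258.17.
Lender B: monthly rate = 14.05%/12 = 0.0117083; payment = 10,900 × 0.0117083 / (1 − (1+0.0117083)^−60) = $253.91.
Monthly savings = $258.17 − $253.91 = $4.26.
Break-even = $225.00 / $4.26 = 52.82 → 53 months.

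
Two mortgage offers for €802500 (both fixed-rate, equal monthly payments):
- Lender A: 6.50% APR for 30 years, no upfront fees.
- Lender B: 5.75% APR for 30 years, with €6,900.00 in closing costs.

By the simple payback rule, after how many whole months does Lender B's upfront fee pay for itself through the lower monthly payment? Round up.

18 months

Lender A: monthly rate = 6.5%/12 = 0.0054167; payment = 802,500 × 0.0054167 / (1 − (1+0.0054167)^−360) = €5,072.35.
Lender B: monthly rate = 5.75%/12 = 0.0047917; payment = 802,500 × 0.0047917 / (1 − (1+0.0047917)^−360) = €4,683.17.
Monthly savings = €5,072.35 − €4,683.17 = €389.18.
Break-even = €6,900.00 / €389.18 = 17.73 → 18 months.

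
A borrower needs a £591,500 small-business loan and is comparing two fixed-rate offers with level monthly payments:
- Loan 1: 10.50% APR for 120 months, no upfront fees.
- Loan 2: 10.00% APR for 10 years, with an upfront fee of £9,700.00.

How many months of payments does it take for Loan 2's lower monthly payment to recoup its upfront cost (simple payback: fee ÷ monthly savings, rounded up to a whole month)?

59 months

Loan 1: at 10.50% the monthly rate is 0.0087500, so the payment is 591,500 × 0.0087500 / (1 − 1.0087500^−120) = £7,981.41.
Loan 2: monthly rate = 10%/12 = 0.0083333; payment = 591,500 × 0.0083333 / (1 − (1+0.0083333)^−120) = £7,816.72.
Monthly savings = £7,981.41 − £7,816.72 = £164.69.
Break-even = £9,700.00 / £164.69 = 58.90 → 59 months.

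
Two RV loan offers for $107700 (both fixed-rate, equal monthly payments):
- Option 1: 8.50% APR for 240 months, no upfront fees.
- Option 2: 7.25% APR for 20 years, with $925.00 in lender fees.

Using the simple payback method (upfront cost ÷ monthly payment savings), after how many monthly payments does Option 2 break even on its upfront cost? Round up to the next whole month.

12 months

Option 1: monthly rate = 8.5%/12 = 0.0070833; payment = 107,700 × 0.0070833 / (1 − (1+0.0070833)^−240) = $934.65.
Option 2: monthly rate = 7.25%/12 = 0.0060417; payment = 107,700 × 0.0060417 / (1 − (1+0.0060417)^−240) = $851.23.
Monthly savings = $934.65 − $851.23 = $83.42.
Break-even = $925.00 / $83.42 = 11.09 → 12 months.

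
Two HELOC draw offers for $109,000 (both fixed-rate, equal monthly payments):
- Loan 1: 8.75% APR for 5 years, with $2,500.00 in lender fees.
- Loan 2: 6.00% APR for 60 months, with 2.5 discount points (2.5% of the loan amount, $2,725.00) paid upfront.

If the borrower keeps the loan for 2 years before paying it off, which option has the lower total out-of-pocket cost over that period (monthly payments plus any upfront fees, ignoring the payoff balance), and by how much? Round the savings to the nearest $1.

Loan 1: at 8.75% the monthly rate is 0.0072917, so the payment is 109,000 × 0.0072917 / (1 − 1.0072917^−60) = $2,249.46.
Loan 2: monthly rate = 6%/12 = 0.0050000; payment = 109,000 × 0.0050000 / (1 − (1+0.0050000)^−60) = $2,107.28.
Over 24 months: Loan 1 costs 24 × $2,249.46 + $2,500.00 = $56,487.04; Loan 2 costs 24 × $2,107.28 + $2,725.00 = $53,299.72.
Loan 2 is cheaper by $56,487.04 − $53,299.72 = $3,187.32.

Loan 2 by $3,187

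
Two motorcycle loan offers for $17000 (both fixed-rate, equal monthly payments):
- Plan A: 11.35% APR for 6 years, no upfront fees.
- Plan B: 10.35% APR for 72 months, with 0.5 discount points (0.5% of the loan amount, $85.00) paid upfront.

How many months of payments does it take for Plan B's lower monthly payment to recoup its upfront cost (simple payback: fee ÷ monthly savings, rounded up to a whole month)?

10 months

Plan A: at 11.35% the monthly rate is 0.0094583, so the payment is 17,000 × 0.0094583 / (1 − 1.0094583^−72) = $326.64.
Plan B: at 10.35% the monthly rate is 0.0086250, so the payment is 17,000 × 0.0086250 / (1 − 1.0086250^−72) = $317.95.
Monthly savings = $326.64 − $317.95 = $8.69.
Break-even = $85.00 / $8.69 = 9.78 → 10 months.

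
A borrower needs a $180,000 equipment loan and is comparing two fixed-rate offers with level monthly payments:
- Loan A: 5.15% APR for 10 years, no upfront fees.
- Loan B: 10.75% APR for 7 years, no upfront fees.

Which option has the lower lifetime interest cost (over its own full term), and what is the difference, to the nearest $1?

Loan A: monthly rate = 5.15%/12 = 0.0042917; payment = 180,000 × 0.0042917 / (1 − (1+0.0042917)^−120) = $1,922.40.
Total interest on Loan A = 120 × $1,922.40 − $180,000 = $50,688.00.
Loan B: monthly rate = 10.75%/12 = 0.0089583; payment = 180,000 × 0.0089583 / (1 − (1+0.0089583)^−84) = $3,058.43.
Total interest on Loan B = 84 × $3,058.43 − $180,000 = $76,908.12.
Loan A is lower by $26,220.12.

Loan A by $26,220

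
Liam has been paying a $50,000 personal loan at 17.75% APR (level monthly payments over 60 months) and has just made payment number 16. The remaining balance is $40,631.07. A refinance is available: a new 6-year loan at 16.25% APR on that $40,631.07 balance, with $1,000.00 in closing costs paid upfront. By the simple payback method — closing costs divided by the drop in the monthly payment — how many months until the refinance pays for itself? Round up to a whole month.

Current payment = 50,000 × 17.75%/12 / (1 − (1+0.0147917)^−60) = $1,262.88.
Refinanced payment = 40,631.07 × 0.0135417 / (1 − (1+0.0135417)^−72) = $886.96.
Monthly savings = $1,262.88 − $886.96 = $375.92.
Break-even = $1,000.00 / $375.92 = 2.66 → 3 months.

3 months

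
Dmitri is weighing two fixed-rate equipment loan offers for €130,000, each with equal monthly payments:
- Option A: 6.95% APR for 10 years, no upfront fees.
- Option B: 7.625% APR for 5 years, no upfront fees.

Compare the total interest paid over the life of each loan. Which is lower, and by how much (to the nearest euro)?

Option B by €23,968

Option A: at 6.95% the monthly rate is 0.0057917, so the payment is 130,000 × 0.0057917 / (1 − 1.0057917^−120) = €1,506.06.
Total interest on Option A = 120 × €1,506.06 − €130,000 = €50,727.20.
Option B: at 7.625% the monthly rate is 0.0063542, so the payment is 130,000 × 0.0063542 / (1 − 1.0063542^−60) = €2,612.66.
Total interest on Option B = 60 × €2,612.66 − €130,000 = €26,759.60.
Option B is lower by €23,967.60.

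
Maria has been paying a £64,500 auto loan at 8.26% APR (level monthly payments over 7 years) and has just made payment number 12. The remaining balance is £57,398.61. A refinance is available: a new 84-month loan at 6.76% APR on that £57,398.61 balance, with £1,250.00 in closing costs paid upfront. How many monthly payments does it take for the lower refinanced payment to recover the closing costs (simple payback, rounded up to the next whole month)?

9 months

Current payment = 64,500 × 8.26%/12 / (1 − (1+0.0068833)^−84) = £1,013.69.
Refinanced payment = 57,398.61 × 0.0056333 / (1 − (1+0.0056333)^−84) = £859.58.
Monthly savings = £1,013.69 − £859.58 = £154.11.
Break-even = £1,250.00 / £154.11 = 8.11 → 9 months.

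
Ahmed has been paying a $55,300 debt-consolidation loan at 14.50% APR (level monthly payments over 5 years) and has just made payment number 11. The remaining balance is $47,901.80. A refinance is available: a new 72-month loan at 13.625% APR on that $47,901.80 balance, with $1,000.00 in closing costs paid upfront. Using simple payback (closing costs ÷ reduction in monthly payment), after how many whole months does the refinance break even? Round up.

4 months

Current payment = 55,300 × 14.5%/12 / (1 − (1+0.0120833)^−60) = $1,301.11.
Refinanced payment = 47,901.80 × 0.0113542 / (1 − (1+0.0113542)^−72) = $977.46.
Monthly savings = $1,301.11 − $977.46 = $323.65.
Break-even = $1,000.00 / $323.65 = 3.09 → 4 months.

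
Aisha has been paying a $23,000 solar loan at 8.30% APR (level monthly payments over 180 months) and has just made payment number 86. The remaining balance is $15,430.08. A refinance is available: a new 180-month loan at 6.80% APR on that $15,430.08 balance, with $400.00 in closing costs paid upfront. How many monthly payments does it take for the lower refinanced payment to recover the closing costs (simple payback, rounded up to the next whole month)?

Current payment = 23,000 × 8.3%/12 / (1 − (1+0.0069167)^−180) = $223.80.
Refinanced payment = 15,430.08 × 0.0056667 / (1 − (1+0.0056667)^−180) = $136.97.
Monthly savings = $223.80 − $136.97 = $86.83.
Break-even = $400.00 / $86.83 = 4.61 → 5 months.

5 months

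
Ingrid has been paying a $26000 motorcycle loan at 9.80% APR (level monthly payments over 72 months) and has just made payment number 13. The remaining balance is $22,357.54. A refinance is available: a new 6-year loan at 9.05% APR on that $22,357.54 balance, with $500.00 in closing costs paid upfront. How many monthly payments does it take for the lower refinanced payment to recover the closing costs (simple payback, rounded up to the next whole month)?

Current payment = 26,000 × 9.8%/12 / (1 − (1+0.0081667)^−72) = $479.05.
Refinanced payment = 22,357.54 × 0.0075417 / (1 − (1+0.0075417)^−72) = $403.56.
Monthly savings = $479.05 − $403.56 = $75.49.
Break-even = $500.00 / $75.49 = 6.62 → 7 months.

7 months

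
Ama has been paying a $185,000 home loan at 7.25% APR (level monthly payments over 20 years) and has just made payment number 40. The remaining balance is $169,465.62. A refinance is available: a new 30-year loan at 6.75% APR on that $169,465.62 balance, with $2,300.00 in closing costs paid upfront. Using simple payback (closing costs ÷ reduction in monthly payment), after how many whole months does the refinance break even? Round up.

Current payment = 185,000 × 7.25%/12 / (1 − (1+0.0060417)^−240) = $1,462.20.
Refinanced payment = 169,465.62 × 0.0056250 / (1 − (1+0.0056250)^−360) = $1,099.15.
Monthly savings = $1,462.20 − $1,099.15 = $363.05.
Break-even = $2,300.00 / $363.05 = 6.34 → 7 months.

7 months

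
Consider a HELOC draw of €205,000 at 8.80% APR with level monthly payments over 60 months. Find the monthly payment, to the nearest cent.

At 8.80% the monthly rate is 0.0073333, so the payment is 205,000 × 0.0073333 / (1 − 1.0073333^−60) = €4,235.59.

€4,235.59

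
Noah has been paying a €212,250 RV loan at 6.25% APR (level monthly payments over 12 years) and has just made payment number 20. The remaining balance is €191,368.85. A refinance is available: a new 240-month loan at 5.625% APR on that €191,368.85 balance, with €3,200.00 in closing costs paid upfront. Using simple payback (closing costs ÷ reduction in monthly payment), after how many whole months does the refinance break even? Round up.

Current payment = 212,250 × 6.25%/12 / (1 − (1+0.0052083)^−144) = €2,098.81.
Refinanced payment = 191,368.85 × 0.0046875 / (1 − (1+0.0046875)^−240) = €1,329.95.
Monthly savings = €2,098.81 − €1,329.95 = €768.86.
Break-even = €3,200.00 / €768.86 = 4.16 → 5 months.

5 months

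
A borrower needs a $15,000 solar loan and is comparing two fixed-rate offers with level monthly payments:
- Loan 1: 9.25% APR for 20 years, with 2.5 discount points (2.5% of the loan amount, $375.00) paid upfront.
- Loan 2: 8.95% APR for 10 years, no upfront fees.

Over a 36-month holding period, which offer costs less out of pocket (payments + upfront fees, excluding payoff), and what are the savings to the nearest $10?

Loan 1 by $1,510

Loan 1: at 9.25% the monthly rate is 0.0077083, so the payment is 15,000 × 0.0077083 / (1 − 1.0077083^−240) = $137.38.
Loan 2: monthly rate = 8.95%/12 = 0.0074583; payment = 15,000 × 0.0074583 / (1 − (1+0.0074583)^−120) = $189.61.
Over 36 months: Loan 1 costs 36 × $137.38 + $375.00 = $5,320.68; Loan 2 costs 36 × $189.61 = $6,825.96.
Loan 1 is cheaper by $6,825.96 − $5,320.68 = $1,505.28.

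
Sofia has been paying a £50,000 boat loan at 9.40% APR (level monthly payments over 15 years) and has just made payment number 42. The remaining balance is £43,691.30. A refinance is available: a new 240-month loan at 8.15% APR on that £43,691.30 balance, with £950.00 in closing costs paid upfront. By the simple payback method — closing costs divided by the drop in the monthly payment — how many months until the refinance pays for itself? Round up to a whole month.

Current payment = 50,000 × 9.4%/12 / (1 − (1+0.0078333)^−180) = £519.10.
Refinanced payment = 43,691.30 × 0.0067917 / (1 − (1+0.0067917)^−240) = £369.54.
Monthly savings = £519.10 − £369.54 = £149.56.
Break-even = £950.00 / £149.56 = 6.35 → 7 months.

7 months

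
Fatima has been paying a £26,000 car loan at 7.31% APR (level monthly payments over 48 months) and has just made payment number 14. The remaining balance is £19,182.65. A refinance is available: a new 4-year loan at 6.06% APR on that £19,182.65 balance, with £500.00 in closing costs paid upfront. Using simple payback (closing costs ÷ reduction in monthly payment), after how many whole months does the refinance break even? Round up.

3 months

Current payment = 26,000 × 7.31%/12 / (1 − (1+0.0060917)^−48) = £626.35.
Refinanced payment = 19,182.65 × 0.0050500 / (1 − (1+0.0050500)^−48) = £451.03.
Monthly savings = £626.35 − £451.03 = £175.32.
Break-even = £500.00 / £175.32 = 2.85 → 3 months.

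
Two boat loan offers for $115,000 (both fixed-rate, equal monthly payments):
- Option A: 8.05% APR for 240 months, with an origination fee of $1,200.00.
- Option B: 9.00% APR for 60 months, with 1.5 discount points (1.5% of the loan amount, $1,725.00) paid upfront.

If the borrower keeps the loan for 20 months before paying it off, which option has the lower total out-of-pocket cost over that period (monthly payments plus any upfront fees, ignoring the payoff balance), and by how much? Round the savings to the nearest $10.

Option A: at 8.05% the monthly rate is 0.0067083, so the payment is 115,000 × 0.0067083 / (1 − 1.0067083^−240) = $965.49.
Option B: monthly rate = 9%/12 = 0.0075000; payment = 115,000 × 0.0075000 / (1 − (1+0.0075000)^−60) = $2,387.21.
Over 20 months: Option A costs 20 × $965.49 + $1,200.00 = $20,509.80; Option B costs 20 × $2,387.21 + $1,725.00 = $49,469.20.
Option A is cheaper by $49,469.20 − $20,509.80 = $28,959.40.

Option A by $28,960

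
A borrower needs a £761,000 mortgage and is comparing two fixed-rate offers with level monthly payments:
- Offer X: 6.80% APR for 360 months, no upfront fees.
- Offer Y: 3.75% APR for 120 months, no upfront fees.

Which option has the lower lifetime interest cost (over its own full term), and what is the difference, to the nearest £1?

Offer X: monthly rate = 6.8%/12 = 0.0056667; payment = 761,000 × 0.0056667 / (1 − (1+0.0056667)^−360) = £4,961.15.
Total interest on Offer X = 360 × £4,961.15 − £761,000 = £1,025,014.00.
Offer Y: monthly rate = 3.75%/12 = 0.0031250; payment = 761,000 × 0.0031250 / (1 − (1+0.0031250)^−120) = £7,614.66.
Total interest on Offer Y = 120 × £7,614.66 − £761,000 = £152,759.20.
Offer Y is lower by £872,254.80.

Offer Y by £872,255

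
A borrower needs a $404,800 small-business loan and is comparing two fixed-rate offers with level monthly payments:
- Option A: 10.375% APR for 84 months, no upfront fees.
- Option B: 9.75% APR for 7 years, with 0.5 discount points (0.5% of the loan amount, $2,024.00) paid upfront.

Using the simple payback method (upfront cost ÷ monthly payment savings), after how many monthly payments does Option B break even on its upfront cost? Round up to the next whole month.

Option A: monthly rate = 10.375%/12 = 0.0086458; payment = 404,800 × 0.0086458 / (1 − (1+0.0086458)^−84) = $6,798.85.
Option B: monthly rate = 9.75%/12 = 0.0081250; payment = 404,800 × 0.0081250 / (1 − (1+0.0081250)^−84) = $6,667.99.
Monthly savings = $6,798.85 − $6,667.99 = $130.86.
Break-even = $2,024.00 / $130.86 = 15.47 → 16 months.

16 months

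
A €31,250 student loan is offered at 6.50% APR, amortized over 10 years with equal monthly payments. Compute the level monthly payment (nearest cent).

€354.84

Monthly rate = 6.5%/12 = 0.0054167; payment = 31,250 × 0.0054167 / (1 − (1+0.0054167)^−120) = €354.84.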